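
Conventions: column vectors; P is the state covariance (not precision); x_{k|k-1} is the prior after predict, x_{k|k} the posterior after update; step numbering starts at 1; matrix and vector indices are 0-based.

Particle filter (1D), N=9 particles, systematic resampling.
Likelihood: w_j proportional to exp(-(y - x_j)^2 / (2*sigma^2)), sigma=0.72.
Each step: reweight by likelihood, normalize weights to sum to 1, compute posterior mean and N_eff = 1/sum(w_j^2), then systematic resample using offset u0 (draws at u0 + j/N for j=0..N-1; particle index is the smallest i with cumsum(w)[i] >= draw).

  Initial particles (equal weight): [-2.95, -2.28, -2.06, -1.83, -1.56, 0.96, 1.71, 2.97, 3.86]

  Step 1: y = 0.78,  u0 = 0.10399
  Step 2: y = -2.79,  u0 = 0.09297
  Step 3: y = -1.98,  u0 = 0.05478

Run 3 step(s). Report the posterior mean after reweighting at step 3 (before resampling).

step 1: w=[0.0000, 0.0001, 0.0003, 0.0010, 0.0036, 0.6824, 0.3057, 0.0069, 0.0001]  mean=1.1904  Neff=1.7884  idx=[5, 5, 5, 5, 5, 5, 6, 6, 6]
step 2: w=[0.1665, 0.1665, 0.1665, 0.1665, 0.1665, 0.1665, 0.0004, 0.0004, 0.0004]  mean=0.9610  Neff=6.0153  idx=[0, 1, 1, 2, 3, 3, 4, 5, 5]
step 3: w=[0.1111, 0.1111, 0.1111, 0.1111, 0.1111, 0.1111, 0.1111, 0.1111, 0.1111]  mean=0.9600  Neff=9.0000  idx=[0, 1, 2, 3, 4, 5, 6, 7, 8]

post_mean = 0.9600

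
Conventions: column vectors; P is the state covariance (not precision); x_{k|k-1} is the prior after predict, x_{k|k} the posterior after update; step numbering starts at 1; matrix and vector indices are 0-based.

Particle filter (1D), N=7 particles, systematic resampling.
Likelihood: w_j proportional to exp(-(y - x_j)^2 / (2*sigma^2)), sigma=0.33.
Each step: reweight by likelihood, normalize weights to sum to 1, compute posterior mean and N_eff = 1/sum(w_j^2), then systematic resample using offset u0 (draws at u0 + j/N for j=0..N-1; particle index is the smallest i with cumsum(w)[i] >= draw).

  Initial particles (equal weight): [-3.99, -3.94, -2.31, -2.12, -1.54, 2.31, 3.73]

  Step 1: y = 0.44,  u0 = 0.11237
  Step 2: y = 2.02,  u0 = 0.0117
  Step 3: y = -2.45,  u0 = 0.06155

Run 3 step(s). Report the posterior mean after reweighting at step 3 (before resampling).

step 1: w=[0.0000, 0.0000, 0.0000, 0.0000, 0.1252, 0.8748, 0.0000]  mean=1.8281  Neff=1.2804  idx=[4, 5, 5, 5, 5, 5, 5]
step 2: w=[0.0000, 0.1667, 0.1667, 0.1667, 0.1667, 0.1667, 0.1667]  mean=2.3100  Neff=6.0000  idx=[1, 1, 2, 3, 4, 5, 6]
step 3: w=[0.1429, 0.1429, 0.1429, 0.1429, 0.1429, 0.1429, 0.1429]  mean=2.3100  Neff=7.0000  idx=[0, 1, 2, 3, 4, 5, 6]

post_mean = 2.3100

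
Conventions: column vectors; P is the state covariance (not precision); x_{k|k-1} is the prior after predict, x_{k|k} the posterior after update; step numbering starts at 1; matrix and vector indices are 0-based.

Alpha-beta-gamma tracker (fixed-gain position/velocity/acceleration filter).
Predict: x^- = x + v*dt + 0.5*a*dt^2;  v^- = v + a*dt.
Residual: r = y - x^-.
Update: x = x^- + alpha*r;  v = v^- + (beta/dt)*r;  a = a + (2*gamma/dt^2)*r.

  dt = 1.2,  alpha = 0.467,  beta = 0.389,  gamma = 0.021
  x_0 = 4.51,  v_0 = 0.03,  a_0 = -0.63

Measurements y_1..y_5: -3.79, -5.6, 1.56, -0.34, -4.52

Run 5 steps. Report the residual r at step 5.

resid = -0.0592

step 1: x_pred=4.0924  r=-7.8824  x^+=0.4113  v^+=-3.2812  a^+=-0.8599
step 2: x_pred=-4.1453  r=-1.4547  x^+=-4.8246  v^+=-4.7847  a^+=-0.9023
step 3: x_pred=-11.2159  r=12.7759  x^+=-5.2496  v^+=-1.7259  a^+=-0.5297
step 4: x_pred=-7.7021  r=7.3621  x^+=-4.2640  v^+=0.0250  a^+=-0.3150
step 5: x_pred=-4.4608  r=-0.0592  x^+=-4.4885  v^+=-0.3722  a^+=-0.3167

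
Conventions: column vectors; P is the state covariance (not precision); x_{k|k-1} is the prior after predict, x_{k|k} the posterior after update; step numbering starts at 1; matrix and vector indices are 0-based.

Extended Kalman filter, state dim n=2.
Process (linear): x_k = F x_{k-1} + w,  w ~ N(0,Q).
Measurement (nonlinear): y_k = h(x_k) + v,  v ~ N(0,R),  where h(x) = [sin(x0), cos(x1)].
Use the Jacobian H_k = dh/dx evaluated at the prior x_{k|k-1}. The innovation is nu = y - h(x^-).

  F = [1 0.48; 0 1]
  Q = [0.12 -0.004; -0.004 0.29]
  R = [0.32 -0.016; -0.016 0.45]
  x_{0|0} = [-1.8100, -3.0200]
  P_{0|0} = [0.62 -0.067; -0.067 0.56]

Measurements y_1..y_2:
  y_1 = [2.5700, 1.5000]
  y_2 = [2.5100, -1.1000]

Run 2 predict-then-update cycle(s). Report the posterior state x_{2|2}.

step 1: x^-=[-3.2596, -3.0200]  P^-=[0.8047 0.1978; 0.1978 0.8500]  H_jac=[-0.9930 0.0000; 0.0000 0.1213]  S=[1.1135 -0.0398; -0.0398 0.4625]  K=[-0.7180 -0.0099; -0.1689 0.2084]  nu=[2.4523, 2.4926]  x^+=[-5.0451, -2.9149]  P^+=[0.2312 0.0578; 0.0578 0.7953]
step 2: x^-=[-6.4442, -2.9149]  P^-=[0.5899 0.4356; 0.4356 1.0853]  H_jac=[0.9871 0.0000; 0.0000 0.2247]  S=[0.8948 0.0806; 0.0806 0.5048]  K=[0.6426 0.0913; 0.4433 0.4124]  nu=[2.6703, -0.1256]  x^+=[-4.7398, -1.7829]  P^+=[0.2068 0.1370; 0.1370 0.7941]

x_post = [-4.7398, -1.7829]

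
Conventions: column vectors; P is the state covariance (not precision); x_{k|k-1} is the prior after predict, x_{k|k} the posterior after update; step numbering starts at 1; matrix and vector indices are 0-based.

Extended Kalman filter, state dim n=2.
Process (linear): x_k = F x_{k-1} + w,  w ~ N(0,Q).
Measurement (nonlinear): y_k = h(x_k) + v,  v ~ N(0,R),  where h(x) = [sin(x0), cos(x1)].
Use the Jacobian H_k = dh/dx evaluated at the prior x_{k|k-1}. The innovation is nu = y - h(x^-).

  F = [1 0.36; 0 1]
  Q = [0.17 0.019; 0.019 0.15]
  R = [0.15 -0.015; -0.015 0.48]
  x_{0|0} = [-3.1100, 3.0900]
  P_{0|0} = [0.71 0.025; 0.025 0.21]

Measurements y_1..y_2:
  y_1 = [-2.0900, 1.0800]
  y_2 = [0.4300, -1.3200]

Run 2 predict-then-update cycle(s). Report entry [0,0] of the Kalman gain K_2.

step 1: x^-=[-1.9976, 3.0900]  P^-=[0.9252 0.1196; 0.1196 0.3600]  H_jac=[-0.4140 0.0000; 0.0000 -0.0516]  S=[0.3086 -0.0124; -0.0124 0.4810]  K=[-1.2431 -0.0450; -0.1622 -0.0428]  nu=[-1.1797, 2.0787]  x^+=[-0.6246, 3.1924]  P^+=[0.4488 0.0572; 0.0572 0.3512]
step 2: x^-=[0.5246, 3.1924]  P^-=[0.7055 0.2026; 0.2026 0.5012]  H_jac=[0.8655 0.0000; 0.0000 0.0508]  S=[0.6785 -0.0061; -0.0061 0.4813]  K=[0.9003 0.0328; 0.2590 0.0561]  nu=[-0.0709, -0.3213]  x^+=[0.4503, 3.1560]  P^+=[0.1555 0.0439; 0.0439 0.4543]

K[0,0] = 0.9003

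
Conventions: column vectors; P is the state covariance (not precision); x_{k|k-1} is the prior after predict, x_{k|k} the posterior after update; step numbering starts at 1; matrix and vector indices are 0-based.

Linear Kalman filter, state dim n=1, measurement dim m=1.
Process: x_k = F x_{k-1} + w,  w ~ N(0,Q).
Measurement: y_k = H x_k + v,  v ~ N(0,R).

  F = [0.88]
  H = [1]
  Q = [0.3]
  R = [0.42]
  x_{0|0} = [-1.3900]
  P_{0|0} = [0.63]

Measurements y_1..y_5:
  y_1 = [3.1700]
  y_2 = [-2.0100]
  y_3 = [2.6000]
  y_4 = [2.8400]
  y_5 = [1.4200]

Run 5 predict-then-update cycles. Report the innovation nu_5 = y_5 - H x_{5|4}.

step 1: x^-=[-1.2232]  P^-=[0.7879]  S=[1.2079]  K=[0.6523]  nu=[4.3932]  x^+=[1.6424]  P^+=[0.2740]
step 2: x^-=[1.4453]  P^-=[0.5122]  S=[0.9322]  K=[0.5494]  nu=[-3.4553]  x^+=[-0.4531]  P^+=[0.2308]
step 3: x^-=[-0.3988]  P^-=[0.4787]  S=[0.8987]  K=[0.5327]  nu=[2.9988]  x^+=[1.1986]  P^+=[0.2237]
step 4: x^-=[1.0547]  P^-=[0.4732]  S=[0.8932]  K=[0.5298]  nu=[1.7853]  x^+=[2.0006]  P^+=[0.2225]
step 5: x^-=[1.7605]  P^-=[0.4723]  S=[0.8923]  K=[0.5293]  nu=[-0.3405]  x^+=[1.5803]  P^+=[0.2223]

innov = [-0.3405]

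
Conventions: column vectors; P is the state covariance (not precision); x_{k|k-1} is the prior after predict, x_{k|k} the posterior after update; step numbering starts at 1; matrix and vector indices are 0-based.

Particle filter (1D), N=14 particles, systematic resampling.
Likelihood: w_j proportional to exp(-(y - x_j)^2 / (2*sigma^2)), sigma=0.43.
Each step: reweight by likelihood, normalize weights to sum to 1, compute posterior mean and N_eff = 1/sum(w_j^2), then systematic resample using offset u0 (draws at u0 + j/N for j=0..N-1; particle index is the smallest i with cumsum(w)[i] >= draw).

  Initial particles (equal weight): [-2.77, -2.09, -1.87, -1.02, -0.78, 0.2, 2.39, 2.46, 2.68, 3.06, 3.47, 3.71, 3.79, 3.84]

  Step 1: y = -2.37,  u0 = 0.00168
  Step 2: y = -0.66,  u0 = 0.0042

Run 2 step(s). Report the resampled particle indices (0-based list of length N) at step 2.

step 1: w=[0.3285, 0.4097, 0.2576, 0.0037, 0.0005, 0.0000, 0.0000, 0.0000, 0.0000, 0.0000, 0.0000, 0.0000, 0.0000, 0.0000]  mean=-2.2521  Neff=2.9229  idx=[0, 0, 0, 0, 0, 1, 1, 1, 1, 1, 1, 2, 2, 2]
step 2: w=[0.0001, 0.0001, 0.0001, 0.0001, 0.0001, 0.0489, 0.0489, 0.0489, 0.0489, 0.0489, 0.0489, 0.2353, 0.2353, 0.2353]  mean=-1.9349  Neff=5.5393  idx=[5, 6, 7, 9, 10, 11, 11, 11, 12, 12, 12, 13, 13, 13]

resampled_idx = [5, 6, 7, 9, 10, 11, 11, 11, 12, 12, 12, 13, 13, 13]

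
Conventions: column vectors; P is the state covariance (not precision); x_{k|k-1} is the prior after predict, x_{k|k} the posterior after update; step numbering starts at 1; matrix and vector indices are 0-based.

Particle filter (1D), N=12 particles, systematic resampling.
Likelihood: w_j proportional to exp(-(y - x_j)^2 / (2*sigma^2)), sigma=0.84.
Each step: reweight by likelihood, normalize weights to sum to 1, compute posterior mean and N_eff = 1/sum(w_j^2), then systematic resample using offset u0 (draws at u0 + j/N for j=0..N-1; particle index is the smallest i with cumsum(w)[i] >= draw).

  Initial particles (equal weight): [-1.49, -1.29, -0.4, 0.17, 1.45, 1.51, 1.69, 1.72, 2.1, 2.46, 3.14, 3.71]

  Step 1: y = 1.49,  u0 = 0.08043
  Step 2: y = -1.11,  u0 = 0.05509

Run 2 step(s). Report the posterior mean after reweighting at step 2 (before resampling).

post_mean = 1.5644

step 1: w=[0.0003, 0.0007, 0.0138, 0.0504, 0.1732, 0.1733, 0.1685, 0.1670, 0.1332, 0.0890, 0.0252, 0.0053]  mean=1.6839  Neff=6.8780  idx=[4, 4, 5, 5, 6, 6, 7, 7, 7, 8, 9, 11]
step 2: w=[0.1798, 0.1798, 0.1443, 0.1443, 0.0723, 0.0723, 0.0641, 0.0641, 0.0641, 0.0126, 0.0022, 0.0000]  mean=1.5644  Neff=7.7361  idx=[0, 0, 1, 1, 2, 2, 3, 3, 5, 6, 7, 8]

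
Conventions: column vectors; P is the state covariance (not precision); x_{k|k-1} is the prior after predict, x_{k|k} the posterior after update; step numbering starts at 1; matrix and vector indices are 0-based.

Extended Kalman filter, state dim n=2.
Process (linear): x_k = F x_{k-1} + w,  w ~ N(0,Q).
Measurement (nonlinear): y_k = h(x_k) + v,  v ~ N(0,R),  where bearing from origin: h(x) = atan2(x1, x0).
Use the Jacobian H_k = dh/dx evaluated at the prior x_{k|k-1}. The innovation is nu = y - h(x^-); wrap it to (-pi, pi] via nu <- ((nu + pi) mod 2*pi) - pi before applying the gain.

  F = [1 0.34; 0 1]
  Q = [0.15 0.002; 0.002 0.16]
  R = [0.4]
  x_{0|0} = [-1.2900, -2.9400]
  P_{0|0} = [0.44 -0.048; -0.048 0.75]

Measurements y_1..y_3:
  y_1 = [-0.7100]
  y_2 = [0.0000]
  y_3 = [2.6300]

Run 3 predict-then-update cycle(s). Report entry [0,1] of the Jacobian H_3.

step 1: x^-=[-2.2896, -2.9400]  P^-=[0.6441 0.2090; 0.2090 0.9100]  H_jac=[0.2117 -0.1649]  S=[0.4390]  K=[0.2321; -0.2410]  nu=[1.5225]  x^+=[-1.9362, -3.3069]  P^+=[0.6204 0.2336; 0.2336 0.8845]
step 2: x^-=[-3.0606, -3.3069]  P^-=[1.0315 0.5363; 0.5363 1.0445]  H_jac=[0.1629 -0.1507]  S=[0.4248]  K=[0.2052; -0.1650]  nu=[2.3175]  x^+=[-2.5850, -3.6894]  P^+=[1.0136 0.5507; 0.5507 1.0329]
step 3: x^-=[-3.8394, -3.6894]  P^-=[1.6575 0.9039; 0.9039 1.1929]  H_jac=[0.1301 -0.1354]  S=[0.4181]  K=[0.2231; -0.1051]  nu=[-1.2771]  x^+=[-4.1243, -3.5552]  P^+=[1.6366 0.9137; 0.9137 1.1883]

H_jac[0,1] = -0.1354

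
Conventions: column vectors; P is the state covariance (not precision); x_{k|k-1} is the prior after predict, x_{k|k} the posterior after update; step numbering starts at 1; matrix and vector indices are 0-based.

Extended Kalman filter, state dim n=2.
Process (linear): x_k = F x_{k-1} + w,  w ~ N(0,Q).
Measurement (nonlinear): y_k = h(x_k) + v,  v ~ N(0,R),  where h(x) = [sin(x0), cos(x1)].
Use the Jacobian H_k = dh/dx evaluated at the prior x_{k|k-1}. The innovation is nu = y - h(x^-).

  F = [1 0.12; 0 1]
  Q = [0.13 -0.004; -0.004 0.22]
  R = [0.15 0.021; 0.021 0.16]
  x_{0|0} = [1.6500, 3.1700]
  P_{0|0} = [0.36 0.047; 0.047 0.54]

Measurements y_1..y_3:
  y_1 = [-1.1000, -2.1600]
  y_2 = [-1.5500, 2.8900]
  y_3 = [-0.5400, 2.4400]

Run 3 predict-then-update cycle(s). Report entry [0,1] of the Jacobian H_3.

H_jac[0,1] = 0.0000

step 1: x^-=[2.0304, 3.1700]  P^-=[0.5091 0.1078; 0.1078 0.7600]  H_jac=[-0.4436 0.0000; 0.0000 0.0284]  S=[0.2502 0.0196; 0.0196 0.1606]  K=[-0.9129 0.1307; -0.2037 0.1593]  nu=[-1.9962, -1.1604]  x^+=[3.7011, 3.3917]  P^+=[0.3025 0.0613; 0.0613 0.7468]
step 2: x^-=[4.1081, 3.3917]  P^-=[0.4580 0.1469; 0.1469 0.9668]  H_jac=[-0.5682 0.0000; 0.0000 0.2475]  S=[0.2978 0.0003; 0.0003 0.2192]  K=[-0.8738 0.1672; -0.2815 1.0919]  nu=[-0.7271, 3.8589]  x^+=[5.3888, 7.8101]  P^+=[0.2245 0.0340; 0.0340 0.6820]
step 3: x^-=[6.3260, 7.8101]  P^-=[0.3725 0.1118; 0.1118 0.9020]  H_jac=[0.9991 0.0000; 0.0000 -0.9990]  S=[0.5218 -0.0906; -0.0906 1.0603]  K=[0.7054 -0.0451; 0.0675 -0.8441]  nu=[-0.5828, 2.3961]  x^+=[5.8069, 5.7481]  P^+=[0.1050 -0.0076; -0.0076 0.1338]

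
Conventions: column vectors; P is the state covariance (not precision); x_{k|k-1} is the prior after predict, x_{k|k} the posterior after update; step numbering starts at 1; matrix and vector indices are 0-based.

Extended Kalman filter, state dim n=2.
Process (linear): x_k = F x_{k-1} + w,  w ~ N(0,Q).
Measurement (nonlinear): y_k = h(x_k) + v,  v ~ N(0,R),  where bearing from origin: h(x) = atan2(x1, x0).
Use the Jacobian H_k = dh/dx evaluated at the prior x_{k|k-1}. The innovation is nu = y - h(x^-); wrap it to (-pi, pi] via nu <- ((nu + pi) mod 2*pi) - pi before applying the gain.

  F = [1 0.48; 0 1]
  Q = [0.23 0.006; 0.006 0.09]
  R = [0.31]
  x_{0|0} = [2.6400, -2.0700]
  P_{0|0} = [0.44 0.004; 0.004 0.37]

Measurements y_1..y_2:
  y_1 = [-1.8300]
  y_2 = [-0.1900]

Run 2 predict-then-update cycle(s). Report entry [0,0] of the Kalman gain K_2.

step 1: x^-=[1.6464, -2.0700]  P^-=[0.7591 0.1876; 0.1876 0.4600]  H_jac=[0.2959 0.2354]  S=[0.4281]  K=[0.6279; 0.3826]  nu=[-0.9311]  x^+=[1.0618, -2.4262]  P^+=[0.5903 0.0848; 0.0848 0.3973]
step 2: x^-=[-0.1028, -2.4262]  P^-=[0.9933 0.2815; 0.2815 0.4873]  H_jac=[0.4114 -0.0174]  S=[0.4742]  K=[0.8514; 0.2263]  nu=[1.4231]  x^+=[1.1088, -2.1042]  P^+=[0.6495 0.1901; 0.1901 0.4631]

K[0,0] = 0.8514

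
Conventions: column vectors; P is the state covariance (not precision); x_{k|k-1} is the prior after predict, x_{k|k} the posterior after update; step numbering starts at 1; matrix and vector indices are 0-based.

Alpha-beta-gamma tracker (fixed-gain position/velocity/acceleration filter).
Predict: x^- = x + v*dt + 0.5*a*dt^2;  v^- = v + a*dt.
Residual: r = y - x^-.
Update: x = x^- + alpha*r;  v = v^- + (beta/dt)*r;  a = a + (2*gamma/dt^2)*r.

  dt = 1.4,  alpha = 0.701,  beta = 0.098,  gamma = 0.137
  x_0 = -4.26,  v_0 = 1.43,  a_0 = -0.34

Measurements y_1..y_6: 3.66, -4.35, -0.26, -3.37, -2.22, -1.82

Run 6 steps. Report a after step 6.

step 1: x_pred=-2.5912  r=6.2512  x^+=1.7909  v^+=1.3916  a^+=0.5339
step 2: x_pred=4.2623  r=-8.6123  x^+=-1.7749  v^+=1.5362  a^+=-0.6701
step 3: x_pred=-0.2810  r=0.0210  x^+=-0.2663  v^+=0.5995  a^+=-0.6671
step 4: x_pred=-0.0807  r=-3.2893  x^+=-2.3865  v^+=-0.5647  a^+=-1.1270
step 5: x_pred=-4.2816  r=2.0616  x^+=-2.8364  v^+=-1.9982  a^+=-0.8388
step 6: x_pred=-6.4559  r=4.6359  x^+=-3.2061  v^+=-2.8480  a^+=-0.1907

a_post = -0.1907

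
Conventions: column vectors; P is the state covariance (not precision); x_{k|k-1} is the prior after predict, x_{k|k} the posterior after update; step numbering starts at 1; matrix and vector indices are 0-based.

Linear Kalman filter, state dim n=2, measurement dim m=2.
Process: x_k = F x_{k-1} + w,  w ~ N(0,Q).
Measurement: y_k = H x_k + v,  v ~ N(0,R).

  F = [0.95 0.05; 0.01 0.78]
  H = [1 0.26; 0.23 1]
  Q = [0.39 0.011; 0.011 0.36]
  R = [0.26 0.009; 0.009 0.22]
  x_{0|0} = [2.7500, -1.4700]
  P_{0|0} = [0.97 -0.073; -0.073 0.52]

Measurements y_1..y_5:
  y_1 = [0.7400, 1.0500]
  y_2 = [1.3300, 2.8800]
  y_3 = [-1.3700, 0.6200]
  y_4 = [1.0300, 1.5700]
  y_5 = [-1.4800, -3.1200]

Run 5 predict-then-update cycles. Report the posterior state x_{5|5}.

x_post = [-0.7677, -1.6713]

step 1: x^-=[2.5390, -1.1191]  P^-=[1.2598 -0.0136; -0.0136 0.6753]  S=[1.5584 0.4599; 0.4599 0.9557]  K=[0.8402 -0.1154; -0.1208 0.7615]  nu=[-1.5080, 1.5851]  x^+=[1.0891, 0.2701]  P^+=[0.2362 -0.0721; -0.0721 0.1830]
step 2: x^-=[1.0481, 0.2216]  P^-=[0.5967 -0.0331; -0.0331 0.4703]  S=[0.8713 0.2334; 0.2334 0.7066]  K=[0.6972 -0.0829; -0.0802 0.6812]  nu=[0.2243, 2.4174]  x^+=[1.0040, 1.8504]  P^+=[0.1953 -0.0569; -0.0569 0.1622]
step 3: x^-=[1.0463, 1.4533]  P^-=[0.5613 -0.0230; -0.0230 0.4578]  S=[0.8403 0.2327; 0.2327 0.6969]  K=[0.6818 -0.0755; -0.0723 0.6735]  nu=[-2.7942, -1.0740]  x^+=[-0.7776, 0.9320]  P^+=[0.1907 -0.0543; -0.0543 0.1600]
step 4: x^-=[-0.6921, 0.7191]  P^-=[0.5573 -0.0212; -0.0212 0.4565]  S=[0.8372 0.2334; 0.2334 0.6962]  K=[0.6799 -0.0743; -0.0711 0.6725]  nu=[1.5352, 1.0100]  x^+=[0.2765, 1.2893]  P^+=[0.1901 -0.0539; -0.0539 0.1597]
step 5: x^-=[0.3272, 1.0084]  P^-=[0.5569 -0.0210; -0.0210 0.4564]  S=[0.8368 0.2335; 0.2335 0.6962]  K=[0.6796 -0.0741; -0.0709 0.6724]  nu=[-2.0694, -4.2037]  x^+=[-0.7677, -1.6713]  P^+=[0.1900 -0.0539; -0.0539 0.1597]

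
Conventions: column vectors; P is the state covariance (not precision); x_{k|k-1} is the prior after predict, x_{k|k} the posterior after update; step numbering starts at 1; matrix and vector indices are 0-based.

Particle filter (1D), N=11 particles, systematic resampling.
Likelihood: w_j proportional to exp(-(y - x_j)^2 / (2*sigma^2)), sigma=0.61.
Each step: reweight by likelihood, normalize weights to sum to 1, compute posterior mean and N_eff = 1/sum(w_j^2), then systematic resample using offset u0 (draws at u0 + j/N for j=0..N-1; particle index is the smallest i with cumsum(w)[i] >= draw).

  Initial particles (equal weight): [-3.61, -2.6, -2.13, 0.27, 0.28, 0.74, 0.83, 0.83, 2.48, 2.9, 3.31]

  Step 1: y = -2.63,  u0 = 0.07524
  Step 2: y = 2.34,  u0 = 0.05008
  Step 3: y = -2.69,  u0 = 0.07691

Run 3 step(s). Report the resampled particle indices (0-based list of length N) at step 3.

resampled_idx = [0, 1, 2, 3, 4, 5, 6, 7, 8, 9, 10]

step 1: w=[0.1384, 0.5023, 0.3594, 0.0000, 0.0000, 0.0000, 0.0000, 0.0000, 0.0000, 0.0000, 0.0000]  mean=-2.5708  Neff=2.4965  idx=[0, 1, 1, 1, 1, 1, 1, 2, 2, 2, 2]
step 2: w=[0.0000, 0.0007, 0.0007, 0.0007, 0.0007, 0.0007, 0.0007, 0.2490, 0.2490, 0.2490, 0.2490]  mean=-2.1318  Neff=4.0315  idx=[7, 7, 7, 8, 8, 9, 9, 9, 10, 10, 10]
step 3: w=[0.0909, 0.0909, 0.0909, 0.0909, 0.0909, 0.0909, 0.0909, 0.0909, 0.0909, 0.0909, 0.0909]  mean=-2.1300  Neff=11.0000  idx=[0, 1, 2, 3, 4, 5, 6, 7, 8, 9, 10]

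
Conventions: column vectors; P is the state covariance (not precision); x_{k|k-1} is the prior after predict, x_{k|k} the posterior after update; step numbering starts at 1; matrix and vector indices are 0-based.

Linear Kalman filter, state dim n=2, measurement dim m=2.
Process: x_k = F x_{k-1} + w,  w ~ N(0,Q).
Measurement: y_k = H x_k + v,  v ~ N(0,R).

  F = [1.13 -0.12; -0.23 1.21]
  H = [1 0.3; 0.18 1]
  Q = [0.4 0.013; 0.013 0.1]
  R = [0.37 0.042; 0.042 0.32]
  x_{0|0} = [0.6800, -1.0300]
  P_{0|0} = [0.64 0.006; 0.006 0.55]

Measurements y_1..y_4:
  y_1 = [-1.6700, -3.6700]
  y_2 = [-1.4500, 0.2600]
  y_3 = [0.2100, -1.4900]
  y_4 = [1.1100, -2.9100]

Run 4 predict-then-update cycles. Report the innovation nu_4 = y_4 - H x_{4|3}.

step 1: x^-=[0.8920, -1.4027]  P^-=[1.2235 -0.2248; -0.2248 0.9358]  S=[1.5428 0.3060; 0.3060 1.2145]  K=[0.7895 -0.2027; -0.1158 0.7664]  nu=[-2.1412, -2.4279]  x^+=[-0.3064, -3.0154]  P^+=[0.3099 -0.0875; -0.0875 0.2561]
step 2: x^-=[0.0157, -3.5782]  P^-=[0.8231 -0.2267; -0.2267 0.5401]  S=[1.1056 0.1132; 0.1132 0.8051]  K=[0.7030 -0.1964; -0.1238 0.6375]  nu=[-0.3922, 3.8354]  x^+=[-1.0135, -1.0846]  P^+=[0.2768 -0.0832; -0.0832 0.2138]
step 3: x^-=[-1.0151, -1.0792]  P^-=[0.7791 -0.2060; -0.2060 0.4739]  S=[1.0682 0.1073; 0.1073 0.7450]  K=[0.6904 -0.1877; -0.1204 0.6037]  nu=[1.5489, -0.2281]  x^+=[0.0970, -1.4034]  P^+=[0.2715 -0.0799; -0.0799 0.2025]
step 4: x^-=[0.2780, -1.7204]  P^-=[0.7713 -0.1985; -0.1985 0.4554]  S=[1.0632 0.1082; 0.1082 0.7289]  K=[0.6882 -0.1840; -0.1186 0.5933]  nu=[1.3481, -1.2397]  x^+=[1.4339, -2.6158]  P^+=[0.2705 -0.0787; -0.0787 0.1990]

innov = [1.3481, -1.2397]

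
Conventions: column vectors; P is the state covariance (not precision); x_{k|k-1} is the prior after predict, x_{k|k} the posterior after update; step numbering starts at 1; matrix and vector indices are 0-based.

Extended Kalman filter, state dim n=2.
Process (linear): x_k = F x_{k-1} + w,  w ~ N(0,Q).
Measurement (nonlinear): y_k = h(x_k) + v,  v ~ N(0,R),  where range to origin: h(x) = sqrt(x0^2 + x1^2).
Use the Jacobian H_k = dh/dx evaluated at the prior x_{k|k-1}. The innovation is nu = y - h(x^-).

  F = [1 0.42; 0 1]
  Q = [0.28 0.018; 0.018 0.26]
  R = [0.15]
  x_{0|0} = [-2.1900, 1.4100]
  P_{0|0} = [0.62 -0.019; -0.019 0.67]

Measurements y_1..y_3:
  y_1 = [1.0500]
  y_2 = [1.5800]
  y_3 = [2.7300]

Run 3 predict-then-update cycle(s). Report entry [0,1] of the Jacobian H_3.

H_jac[0,1] = 0.9963

step 1: x^-=[-1.5978, 1.4100]  P^-=[1.0022 0.2804; 0.2804 0.9300]  H_jac=[-0.7498 0.6617]  S=[0.8424]  K=[-0.6718; 0.4809]  nu=[-1.0810]  x^+=[-0.8716, 0.8902]  P^+=[0.6220 0.5526; 0.5526 0.7352]
step 2: x^-=[-0.4977, 0.8902]  P^-=[1.4959 0.8793; 0.8793 0.9952]  H_jac=[-0.4880 0.8728]  S=[0.5153]  K=[0.0728; 0.8529]  nu=[0.5602]  x^+=[-0.4569, 1.3679]  P^+=[1.4931 0.8474; 0.8474 0.6204]
step 3: x^-=[0.1176, 1.3679]  P^-=[2.5943 1.1259; 1.1259 0.8804]  H_jac=[0.0856 0.9963]  S=[1.2350]  K=[1.0882; 0.7883]  nu=[1.3571]  x^+=[1.5943, 2.4376]  P^+=[1.1319 0.0665; 0.0665 0.1130]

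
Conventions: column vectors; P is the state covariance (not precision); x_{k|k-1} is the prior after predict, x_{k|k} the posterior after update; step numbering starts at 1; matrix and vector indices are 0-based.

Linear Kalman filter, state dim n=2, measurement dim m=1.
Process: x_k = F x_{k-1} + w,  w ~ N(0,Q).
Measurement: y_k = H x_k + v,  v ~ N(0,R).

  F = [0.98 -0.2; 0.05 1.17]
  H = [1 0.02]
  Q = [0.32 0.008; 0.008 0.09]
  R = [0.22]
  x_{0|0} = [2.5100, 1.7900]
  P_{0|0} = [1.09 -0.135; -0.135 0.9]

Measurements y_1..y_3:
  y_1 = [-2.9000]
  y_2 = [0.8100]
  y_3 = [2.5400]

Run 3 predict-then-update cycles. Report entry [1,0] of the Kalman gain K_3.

K[1,0] = -0.5925

step 1: x^-=[2.1018, 2.2198]  P^-=[1.4558 -0.3026; -0.3026 1.3089]  S=[1.6642]  K=[0.8711; -0.1661]  nu=[-5.0462]  x^+=[-2.2941, 3.0581]  P^+=[0.1929 -0.0618; -0.0618 1.2630]
step 2: x^-=[-2.8598, 3.4632]  P^-=[0.5800 -0.3483; -0.3483 1.8122]  S=[0.7868]  K=[0.7283; -0.3967]  nu=[3.6005]  x^+=[-0.2375, 2.0350]  P^+=[0.1626 -0.1210; -0.1210 1.6884]
step 3: x^-=[-0.6397, 2.3691]  P^-=[0.5912 -0.5167; -0.5167 2.3875]  S=[0.7915]  K=[0.7339; -0.5925]  nu=[3.1323]  x^+=[1.6591, 0.5132]  P^+=[0.1649 -0.1725; -0.1725 2.1096]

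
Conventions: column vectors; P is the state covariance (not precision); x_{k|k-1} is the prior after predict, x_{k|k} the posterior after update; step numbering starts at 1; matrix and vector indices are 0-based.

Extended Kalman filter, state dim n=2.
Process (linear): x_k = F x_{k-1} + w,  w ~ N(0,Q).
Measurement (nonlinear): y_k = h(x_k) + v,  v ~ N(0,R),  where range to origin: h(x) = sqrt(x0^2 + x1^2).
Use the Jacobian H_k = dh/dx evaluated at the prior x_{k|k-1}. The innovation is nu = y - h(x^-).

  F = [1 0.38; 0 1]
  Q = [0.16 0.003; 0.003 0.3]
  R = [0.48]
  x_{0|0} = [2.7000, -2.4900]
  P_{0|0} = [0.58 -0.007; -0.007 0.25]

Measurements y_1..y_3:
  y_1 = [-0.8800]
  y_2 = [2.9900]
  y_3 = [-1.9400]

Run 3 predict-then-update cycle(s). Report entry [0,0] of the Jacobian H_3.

step 1: x^-=[1.7538, -2.4900]  P^-=[0.7708 0.0910; 0.0910 0.5500]  H_jac=[0.5758 -0.8176]  S=[1.0175]  K=[0.3631; -0.3904]  nu=[-3.9256]  x^+=[0.3285, -0.9574]  P^+=[0.6366 0.2352; 0.2352 0.3949]
step 2: x^-=[-0.0353, -0.9574]  P^-=[1.0324 0.3883; 0.3883 0.6949]  H_jac=[-0.0369 -0.9993]  S=[1.2040]  K=[-0.3539; -0.5887]  nu=[2.0320]  x^+=[-0.7545, -2.1535]  P^+=[0.8816 0.1375; 0.1375 0.2777]
step 3: x^-=[-1.5728, -2.1535]  P^-=[1.1862 0.2460; 0.2460 0.5777]  H_jac=[-0.5898 -0.8076]  S=[1.5037]  K=[-0.5974; -0.4067]  nu=[-4.6068]  x^+=[1.1791, -0.2799]  P^+=[0.6496 -0.1194; -0.1194 0.3289]

H_jac[0,0] = -0.5898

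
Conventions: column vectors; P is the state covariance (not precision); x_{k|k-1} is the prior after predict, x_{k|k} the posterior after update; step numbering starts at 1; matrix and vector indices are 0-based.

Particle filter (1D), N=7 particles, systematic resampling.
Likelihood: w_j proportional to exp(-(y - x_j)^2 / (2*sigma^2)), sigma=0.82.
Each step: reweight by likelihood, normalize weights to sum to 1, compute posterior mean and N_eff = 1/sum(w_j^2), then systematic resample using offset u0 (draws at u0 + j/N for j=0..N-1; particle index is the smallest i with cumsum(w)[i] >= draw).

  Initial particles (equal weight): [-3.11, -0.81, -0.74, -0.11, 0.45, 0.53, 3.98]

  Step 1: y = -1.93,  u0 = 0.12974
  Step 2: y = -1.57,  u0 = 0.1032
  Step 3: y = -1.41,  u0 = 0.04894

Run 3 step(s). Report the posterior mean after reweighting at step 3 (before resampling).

step 1: w=[0.2938, 0.3256, 0.2887, 0.0705, 0.0123, 0.0092, 0.0000]  mean=-1.3885  Neff=3.5604  idx=[0, 0, 1, 1, 2, 2, 4]
step 2: w=[0.0593, 0.0593, 0.2251, 0.2251, 0.2072, 0.2072, 0.0166]  mean=-1.0328  Neff=5.1393  idx=[1, 2, 3, 3, 4, 5, 5]
step 3: w=[0.0256, 0.1678, 0.1678, 0.1678, 0.1570, 0.1570, 0.1570]  mean=-0.8358  Neff=6.2862  idx=[1, 1, 2, 3, 4, 5, 6]

post_mean = -0.8358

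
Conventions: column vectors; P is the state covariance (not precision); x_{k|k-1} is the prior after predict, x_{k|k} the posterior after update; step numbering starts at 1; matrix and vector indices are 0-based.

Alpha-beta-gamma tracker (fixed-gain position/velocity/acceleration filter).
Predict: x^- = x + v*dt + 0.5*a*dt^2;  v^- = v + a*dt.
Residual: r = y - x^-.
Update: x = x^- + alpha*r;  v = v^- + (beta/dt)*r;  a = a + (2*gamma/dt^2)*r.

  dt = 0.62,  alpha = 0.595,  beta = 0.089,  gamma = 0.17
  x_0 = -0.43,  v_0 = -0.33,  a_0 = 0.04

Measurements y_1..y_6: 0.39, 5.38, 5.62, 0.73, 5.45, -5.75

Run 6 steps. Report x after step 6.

x_post = 0.4254

step 1: x_pred=-0.6269  r=1.0169  x^+=-0.0218  v^+=-0.1592  a^+=0.9395
step 2: x_pred=0.0600  r=5.3200  x^+=3.2254  v^+=1.1869  a^+=5.6450
step 3: x_pred=5.0462  r=0.5738  x^+=5.3876  v^+=4.7692  a^+=6.1525
step 4: x_pred=9.5270  r=-8.7970  x^+=4.2928  v^+=7.3209  a^+=-1.6285
step 5: x_pred=8.5187  r=-3.0687  x^+=6.6928  v^+=5.8707  a^+=-4.3428
step 6: x_pred=9.4980  r=-15.2480  x^+=0.4254  v^+=0.9894  a^+=-17.8296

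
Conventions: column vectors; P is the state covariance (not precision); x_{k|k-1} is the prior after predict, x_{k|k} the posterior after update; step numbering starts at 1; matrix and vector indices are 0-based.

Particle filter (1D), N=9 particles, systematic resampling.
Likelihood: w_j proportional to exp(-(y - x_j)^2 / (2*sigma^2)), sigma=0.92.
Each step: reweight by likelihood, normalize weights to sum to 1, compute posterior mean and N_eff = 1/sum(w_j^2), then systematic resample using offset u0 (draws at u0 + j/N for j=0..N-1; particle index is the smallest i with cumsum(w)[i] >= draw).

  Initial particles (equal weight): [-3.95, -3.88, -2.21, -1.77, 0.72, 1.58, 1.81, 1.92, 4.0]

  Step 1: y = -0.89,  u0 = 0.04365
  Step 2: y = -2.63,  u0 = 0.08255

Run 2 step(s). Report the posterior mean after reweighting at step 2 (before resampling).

post_mean = -1.9936

step 1: w=[0.0031, 0.0040, 0.2823, 0.5001, 0.1709, 0.0215, 0.0107, 0.0074, 0.0000]  mean=-1.3464  Neff=2.7807  idx=[2, 2, 2, 3, 3, 3, 3, 4, 4]
step 2: w=[0.1703, 0.1703, 0.1703, 0.1221, 0.1221, 0.1221, 0.1221, 0.0002, 0.0002]  mean=-1.9936  Neff=6.8167  idx=[0, 1, 1, 2, 3, 4, 4, 5, 6]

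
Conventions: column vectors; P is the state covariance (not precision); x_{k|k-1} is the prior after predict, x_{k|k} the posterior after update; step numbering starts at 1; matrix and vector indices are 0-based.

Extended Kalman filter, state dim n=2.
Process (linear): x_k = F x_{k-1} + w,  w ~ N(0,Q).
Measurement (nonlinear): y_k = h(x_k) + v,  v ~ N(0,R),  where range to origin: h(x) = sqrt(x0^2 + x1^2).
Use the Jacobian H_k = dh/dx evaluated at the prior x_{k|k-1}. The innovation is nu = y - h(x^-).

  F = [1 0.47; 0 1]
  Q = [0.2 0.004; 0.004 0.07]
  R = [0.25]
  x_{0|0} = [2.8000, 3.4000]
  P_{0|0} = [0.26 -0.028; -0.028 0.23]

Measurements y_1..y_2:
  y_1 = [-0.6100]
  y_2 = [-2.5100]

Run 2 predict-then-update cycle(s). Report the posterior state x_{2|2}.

step 1: x^-=[4.3980, 3.4000]  P^-=[0.4845 0.0841; 0.0841 0.3000]  H_jac=[0.7912 0.6116]  S=[0.7469]  K=[0.5821; 0.3348]  nu=[-6.1690]  x^+=[0.8071, 1.3348]  P^+=[0.2314 -0.0614; -0.0614 0.2163]
step 2: x^-=[1.4345, 1.3348]  P^-=[0.4215 0.0442; 0.0442 0.2863]  H_jac=[0.7321 0.6812]  S=[0.6529]  K=[0.5188; 0.3483]  nu=[-4.4695]  x^+=[-0.8841, -0.2220]  P^+=[0.2458 -0.0737; -0.0737 0.2071]

x_post = [-0.8841, -0.2220]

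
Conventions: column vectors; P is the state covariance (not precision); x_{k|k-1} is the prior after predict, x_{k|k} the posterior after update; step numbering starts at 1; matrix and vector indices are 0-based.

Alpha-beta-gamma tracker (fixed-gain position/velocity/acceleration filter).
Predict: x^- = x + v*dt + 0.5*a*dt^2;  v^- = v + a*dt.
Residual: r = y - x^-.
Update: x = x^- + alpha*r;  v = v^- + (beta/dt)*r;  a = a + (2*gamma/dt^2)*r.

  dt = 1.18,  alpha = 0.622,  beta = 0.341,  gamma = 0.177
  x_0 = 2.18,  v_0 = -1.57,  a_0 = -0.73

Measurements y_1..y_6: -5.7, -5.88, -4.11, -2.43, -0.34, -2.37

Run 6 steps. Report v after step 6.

step 1: x_pred=-0.1808  r=-5.5192  x^+=-3.6138  v^+=-4.0263  a^+=-2.1332
step 2: x_pred=-9.8500  r=3.9700  x^+=-7.3806  v^+=-5.3962  a^+=-1.1239
step 3: x_pred=-14.5307  r=10.4207  x^+=-8.0490  v^+=-3.7110  a^+=1.5255
step 4: x_pred=-11.3660  r=8.9360  x^+=-5.8078  v^+=0.6714  a^+=3.7973
step 5: x_pred=-2.3719  r=2.0319  x^+=-1.1081  v^+=5.7394  a^+=4.3139
step 6: x_pred=8.6677  r=-11.0377  x^+=1.8023  v^+=7.6401  a^+=1.5077

v_post = 7.6401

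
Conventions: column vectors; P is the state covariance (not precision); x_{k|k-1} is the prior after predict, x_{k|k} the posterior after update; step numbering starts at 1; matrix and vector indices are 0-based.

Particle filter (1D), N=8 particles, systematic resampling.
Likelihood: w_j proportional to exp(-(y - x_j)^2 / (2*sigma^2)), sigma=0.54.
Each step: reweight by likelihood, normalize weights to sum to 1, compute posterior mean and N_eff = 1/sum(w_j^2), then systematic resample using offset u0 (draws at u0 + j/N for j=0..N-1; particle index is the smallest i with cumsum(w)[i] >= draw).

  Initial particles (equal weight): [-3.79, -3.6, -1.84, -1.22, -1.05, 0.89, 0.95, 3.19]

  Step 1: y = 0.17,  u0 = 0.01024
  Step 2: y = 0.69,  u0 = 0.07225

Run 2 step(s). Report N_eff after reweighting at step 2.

N_eff = 7.0004

step 1: w=[0.0000, 0.0000, 0.0011, 0.0414, 0.0887, 0.4678, 0.4009, 0.0000]  mean=0.6516  Neff=2.5693  idx=[3, 5, 5, 5, 5, 6, 6, 6]
step 2: w=[0.0003, 0.1457, 0.1457, 0.1457, 0.1457, 0.1390, 0.1390, 0.1390]  mean=0.9144  Neff=7.0004  idx=[1, 2, 3, 4, 4, 5, 6, 7]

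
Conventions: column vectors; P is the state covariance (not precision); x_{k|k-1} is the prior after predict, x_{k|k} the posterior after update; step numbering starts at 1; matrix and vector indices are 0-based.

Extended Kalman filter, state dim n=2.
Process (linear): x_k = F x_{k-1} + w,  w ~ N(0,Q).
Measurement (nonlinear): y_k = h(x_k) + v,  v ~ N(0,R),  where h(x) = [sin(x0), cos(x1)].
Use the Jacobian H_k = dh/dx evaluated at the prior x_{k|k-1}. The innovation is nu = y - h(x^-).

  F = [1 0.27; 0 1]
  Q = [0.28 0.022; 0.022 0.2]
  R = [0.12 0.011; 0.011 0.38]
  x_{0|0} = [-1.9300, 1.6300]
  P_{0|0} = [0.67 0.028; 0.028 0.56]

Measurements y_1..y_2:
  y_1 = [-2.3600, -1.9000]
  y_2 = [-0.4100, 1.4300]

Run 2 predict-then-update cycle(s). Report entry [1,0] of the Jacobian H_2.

H_jac[1,0] = 0.0000

step 1: x^-=[-1.4899, 1.6300]  P^-=[1.0059 0.2012; 0.2012 0.7600]  H_jac=[0.0808 0.0000; 0.0000 -0.9982]  S=[0.1266 -0.0052; -0.0052 1.1373]  K=[0.6351 -0.1737; 0.1009 -0.6666]  nu=[-1.3633, -1.8408]  x^+=[-2.0360, 2.7195]  P^+=[0.9194 0.0591; 0.0591 0.2526]
step 2: x^-=[-1.3017, 2.7195]  P^-=[1.2498 0.1493; 0.1493 0.4526]  H_jac=[0.2659 0.0000; 0.0000 -0.4097]  S=[0.2083 -0.0053; -0.0053 0.4560]  K=[1.5919 -0.1158; 0.1803 -0.4046]  nu=[0.5540, 2.3422]  x^+=[-0.6910, 1.8718]  P^+=[0.7138 0.0647; 0.0647 0.3705]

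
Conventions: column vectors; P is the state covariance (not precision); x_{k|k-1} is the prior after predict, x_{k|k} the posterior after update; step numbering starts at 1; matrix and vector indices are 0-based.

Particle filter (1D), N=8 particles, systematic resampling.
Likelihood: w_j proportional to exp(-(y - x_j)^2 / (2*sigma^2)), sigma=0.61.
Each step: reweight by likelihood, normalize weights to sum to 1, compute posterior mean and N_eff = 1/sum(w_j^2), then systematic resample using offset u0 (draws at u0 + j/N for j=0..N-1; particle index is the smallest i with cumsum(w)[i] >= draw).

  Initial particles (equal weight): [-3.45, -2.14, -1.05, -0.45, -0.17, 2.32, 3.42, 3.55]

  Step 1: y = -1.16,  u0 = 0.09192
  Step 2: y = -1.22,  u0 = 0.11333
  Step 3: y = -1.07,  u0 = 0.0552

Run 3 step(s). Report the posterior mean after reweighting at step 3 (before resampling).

post_mean = -0.9556

step 1: w=[0.0004, 0.1351, 0.4833, 0.2495, 0.1316, 0.0000, 0.0000, 0.0000]  mean=-0.9328  Neff=3.0173  idx=[1, 2, 2, 2, 2, 3, 3, 4]
step 2: w=[0.0605, 0.1816, 0.1816, 0.1816, 0.1816, 0.0851, 0.0851, 0.0429]  mean=-0.9761  Neff=6.5839  idx=[1, 1, 2, 3, 4, 4, 5, 7]
step 3: w=[0.1442, 0.1442, 0.1442, 0.1442, 0.1442, 0.1442, 0.0861, 0.0486]  mean=-0.9556  Neff=7.4311  idx=[0, 1, 2, 2, 3, 4, 5, 6]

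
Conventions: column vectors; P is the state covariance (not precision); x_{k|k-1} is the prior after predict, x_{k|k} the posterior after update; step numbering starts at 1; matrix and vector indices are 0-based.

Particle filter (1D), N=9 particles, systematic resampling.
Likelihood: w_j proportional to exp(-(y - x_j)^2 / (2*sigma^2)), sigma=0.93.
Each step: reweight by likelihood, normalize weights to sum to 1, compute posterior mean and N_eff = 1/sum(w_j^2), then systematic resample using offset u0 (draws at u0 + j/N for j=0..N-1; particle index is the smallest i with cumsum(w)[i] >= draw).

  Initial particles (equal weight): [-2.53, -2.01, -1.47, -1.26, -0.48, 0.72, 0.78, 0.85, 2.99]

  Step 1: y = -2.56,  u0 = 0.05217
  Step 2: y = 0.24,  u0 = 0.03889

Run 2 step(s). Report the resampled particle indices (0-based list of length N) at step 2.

resampled_idx = [2, 4, 6, 6, 7, 7, 8, 8, 8]

step 1: w=[0.3563, 0.2993, 0.1794, 0.1342, 0.0292, 0.0007, 0.0006, 0.0004, 0.0000]  mean=-1.9483  Neff=3.7381  idx=[0, 0, 0, 1, 1, 1, 2, 2, 3]
step 2: w=[0.0141, 0.0141, 0.0141, 0.0640, 0.0640, 0.0640, 0.2202, 0.2202, 0.3252]  mean=-1.5503  Neff=4.6377  idx=[2, 4, 6, 6, 7, 7, 8, 8, 8]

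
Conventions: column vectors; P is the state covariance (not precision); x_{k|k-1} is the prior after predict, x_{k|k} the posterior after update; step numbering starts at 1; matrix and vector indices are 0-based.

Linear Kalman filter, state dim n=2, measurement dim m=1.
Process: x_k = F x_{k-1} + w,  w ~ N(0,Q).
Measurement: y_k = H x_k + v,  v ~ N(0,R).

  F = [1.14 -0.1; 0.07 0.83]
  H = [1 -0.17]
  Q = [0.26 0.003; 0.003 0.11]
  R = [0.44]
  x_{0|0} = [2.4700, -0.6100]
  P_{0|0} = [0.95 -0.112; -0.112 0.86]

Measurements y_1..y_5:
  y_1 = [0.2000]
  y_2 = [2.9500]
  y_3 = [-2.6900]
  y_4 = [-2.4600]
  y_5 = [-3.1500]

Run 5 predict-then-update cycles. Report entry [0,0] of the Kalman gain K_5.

step 1: x^-=[2.8768, -0.3334]  P^-=[1.5288 -0.0978; -0.0978 0.6941]  S=[2.0221]  K=[0.7643; -0.1067]  nu=[-2.7335]  x^+=[0.7877, -0.0417]  P^+=[0.3477 0.0671; 0.0671 0.6711]
step 2: x^-=[0.9022, 0.0205]  P^-=[0.7033 0.0381; 0.0381 0.5818]  S=[1.1471]  K=[0.6074; -0.0530]  nu=[2.0513]  x^+=[2.1482, -0.0882]  P^+=[0.2800 0.0750; 0.0750 0.5786]
step 3: x^-=[2.4577, 0.0771]  P^-=[0.6126 0.0478; 0.0478 0.5187]  S=[1.0513]  K=[0.5750; -0.0384]  nu=[-5.1346]  x^+=[-0.4944, 0.2743]  P^+=[0.2651 0.0710; 0.0710 0.5171]
step 4: x^-=[-0.5911, 0.1931]  P^-=[0.5934 0.0479; 0.0479 0.4758]  S=[1.0309]  K=[0.5678; -0.0320]  nu=[-1.8361]  x^+=[-1.6335, 0.2518]  P^+=[0.2611 0.0666; 0.0666 0.4747]
step 5: x^-=[-1.8874, 0.0946]  P^-=[0.5889 0.0470; 0.0470 0.4461]  S=[1.0258]  K=[0.5663; -0.0281]  nu=[-1.2465]  x^+=[-2.5933, 0.1297]  P^+=[0.2599 0.0633; 0.0633 0.4453]

K[0,0] = 0.5663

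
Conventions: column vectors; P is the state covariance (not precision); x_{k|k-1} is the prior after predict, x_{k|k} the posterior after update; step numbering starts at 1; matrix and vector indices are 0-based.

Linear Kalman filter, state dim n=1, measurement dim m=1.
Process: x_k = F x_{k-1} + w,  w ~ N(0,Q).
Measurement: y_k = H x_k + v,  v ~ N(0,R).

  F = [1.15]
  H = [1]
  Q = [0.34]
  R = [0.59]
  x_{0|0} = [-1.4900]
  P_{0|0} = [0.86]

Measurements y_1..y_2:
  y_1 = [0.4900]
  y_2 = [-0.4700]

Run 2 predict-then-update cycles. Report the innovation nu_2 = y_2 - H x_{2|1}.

innov = [-0.3103]

step 1: x^-=[-1.7135]  P^-=[1.4773]  S=[2.0673]  K=[0.7146]  nu=[2.2035]  x^+=[-0.1389]  P^+=[0.4216]
step 2: x^-=[-0.1597]  P^-=[0.8976]  S=[1.4876]  K=[0.6034]  nu=[-0.3103]  x^+=[-0.3469]  P^+=[0.3560]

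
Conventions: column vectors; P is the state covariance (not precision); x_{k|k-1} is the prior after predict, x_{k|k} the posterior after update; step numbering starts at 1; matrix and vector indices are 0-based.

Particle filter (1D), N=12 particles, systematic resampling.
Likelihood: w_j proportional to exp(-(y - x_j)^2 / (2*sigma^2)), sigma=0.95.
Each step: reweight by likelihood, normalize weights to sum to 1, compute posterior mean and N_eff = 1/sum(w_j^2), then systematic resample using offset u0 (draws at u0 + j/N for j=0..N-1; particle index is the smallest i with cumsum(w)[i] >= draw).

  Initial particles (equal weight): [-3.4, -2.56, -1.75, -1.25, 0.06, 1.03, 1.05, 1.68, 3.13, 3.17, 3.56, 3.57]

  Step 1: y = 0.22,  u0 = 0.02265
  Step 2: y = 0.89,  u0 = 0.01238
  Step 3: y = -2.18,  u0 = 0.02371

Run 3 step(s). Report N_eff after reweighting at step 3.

step 1: w=[0.0002, 0.0044, 0.0373, 0.0966, 0.3155, 0.2225, 0.2185, 0.0982, 0.0029, 0.0026, 0.0007, 0.0006]  mean=0.4663  Neff=4.6051  idx=[2, 3, 4, 4, 4, 4, 5, 5, 6, 6, 6, 7]
step 2: w=[0.0025, 0.0093, 0.0806, 0.0806, 0.0806, 0.0806, 0.1167, 0.1167, 0.1163, 0.1163, 0.1163, 0.0835]  mean=0.7505  Neff=9.9134  idx=[2, 3, 4, 5, 6, 6, 7, 8, 8, 9, 10, 11]
step 3: w=[0.2292, 0.2292, 0.2292, 0.2292, 0.0123, 0.0123, 0.0123, 0.0114, 0.0114, 0.0114, 0.0114, 0.0010]  mean=0.1424  Neff=4.7385  idx=[0, 0, 0, 1, 1, 1, 2, 2, 3, 3, 3, 5]

N_eff = 4.7385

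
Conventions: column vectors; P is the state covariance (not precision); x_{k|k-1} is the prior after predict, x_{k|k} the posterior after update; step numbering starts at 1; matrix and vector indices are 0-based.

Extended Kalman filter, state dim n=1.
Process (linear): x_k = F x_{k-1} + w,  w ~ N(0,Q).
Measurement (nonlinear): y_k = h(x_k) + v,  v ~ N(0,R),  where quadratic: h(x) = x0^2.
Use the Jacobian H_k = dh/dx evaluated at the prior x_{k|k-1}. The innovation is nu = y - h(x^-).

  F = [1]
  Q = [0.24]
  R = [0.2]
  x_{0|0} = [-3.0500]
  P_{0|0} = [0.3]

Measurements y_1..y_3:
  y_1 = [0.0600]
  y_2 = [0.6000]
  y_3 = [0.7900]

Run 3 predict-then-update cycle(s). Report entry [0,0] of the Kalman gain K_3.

K[0,0] = -0.4152

step 1: x^-=[-3.0500]  P^-=[0.5400]  H_jac=[-6.1000]  S=[20.2934]  K=[-0.1623]  nu=[-9.2425]  x^+=[-1.5498]  P^+=[0.0053]
step 2: x^-=[-1.5498]  P^-=[0.2453]  H_jac=[-3.0995]  S=[2.5568]  K=[-0.2974]  nu=[-1.8018]  x^+=[-1.0139]  P^+=[0.0192]
step 3: x^-=[-1.0139]  P^-=[0.2592]  H_jac=[-2.0279]  S=[1.2658]  K=[-0.4152]  nu=[-0.2381]  x^+=[-0.9151]  P^+=[0.0410]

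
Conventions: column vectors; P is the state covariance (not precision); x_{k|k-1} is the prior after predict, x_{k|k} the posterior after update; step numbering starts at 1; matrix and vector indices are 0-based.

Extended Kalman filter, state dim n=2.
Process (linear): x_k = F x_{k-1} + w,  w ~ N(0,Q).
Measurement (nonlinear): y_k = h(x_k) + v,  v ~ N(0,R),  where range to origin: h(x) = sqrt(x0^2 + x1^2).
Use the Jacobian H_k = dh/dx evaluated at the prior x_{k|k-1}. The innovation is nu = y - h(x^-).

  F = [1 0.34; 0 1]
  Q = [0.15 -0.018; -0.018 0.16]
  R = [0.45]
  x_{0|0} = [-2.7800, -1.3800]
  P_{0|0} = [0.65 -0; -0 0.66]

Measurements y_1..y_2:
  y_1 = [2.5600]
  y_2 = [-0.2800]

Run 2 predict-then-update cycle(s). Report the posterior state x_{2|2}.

step 1: x^-=[-3.2492, -1.3800]  P^-=[0.8763 0.2064; 0.2064 0.8200]  H_jac=[-0.9204 -0.3909]  S=[1.4662]  K=[-0.6051; -0.3482]  nu=[-0.9701]  x^+=[-2.6622, -1.0422]  P^+=[0.3394 -0.1025; -0.1025 0.6422]
step 2: x^-=[-3.0165, -1.0422]  P^-=[0.4939 0.0978; 0.0978 0.8022]  H_jac=[-0.9452 -0.3266]  S=[1.0372]  K=[-0.4809; -0.3417]  nu=[-3.4715]  x^+=[-1.3471, 0.1441]  P^+=[0.2541 -0.0726; -0.0726 0.6811]

x_post = [-1.3471, 0.1441]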